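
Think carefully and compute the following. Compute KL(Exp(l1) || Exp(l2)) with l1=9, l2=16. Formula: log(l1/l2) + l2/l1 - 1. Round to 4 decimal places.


KL divergence for exponential family:
KL = log(l1/l2) + l2/l1 - 1.
log(9/16) = -0.575364.
16/9 = 1.777778.
KL = -0.575364 + 1.777778 - 1 = 0.2024

0.2024


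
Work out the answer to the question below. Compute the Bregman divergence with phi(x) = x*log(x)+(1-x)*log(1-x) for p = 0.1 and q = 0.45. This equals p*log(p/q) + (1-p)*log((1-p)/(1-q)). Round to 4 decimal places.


Bregman divergence with negative entropy generator:
D = p*log(p/q) + (1-p)*log((1-p)/(1-q)).
p = 0.1, q = 0.45.
p*log(p/q) = 0.1*log(0.1/0.45) = -0.150408.
(1-p)*log((1-p)/(1-q)) = 0.9*log(0.9/0.55) = 0.443229.
D = -0.150408 + 0.443229 = 0.2928

0.2928


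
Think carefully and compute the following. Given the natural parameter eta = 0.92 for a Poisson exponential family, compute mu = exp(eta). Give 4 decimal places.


Expectation parameter for Poisson exponential family:
mu = exp(eta).
eta = 0.92.
mu = exp(0.92) = 2.5093

2.5093


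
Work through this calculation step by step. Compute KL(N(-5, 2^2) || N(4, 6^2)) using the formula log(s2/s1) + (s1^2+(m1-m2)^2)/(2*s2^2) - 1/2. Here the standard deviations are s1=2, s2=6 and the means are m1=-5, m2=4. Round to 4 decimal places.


KL divergence between normal distributions:
KL = log(s2/s1) + (s1^2 + (m1-m2)^2)/(2*s2^2) - 1/2.
log(6/2) = 1.098612.
(2^2 + (-5-4)^2)/(2*6^2) = (4 + 81)/72 = 1.180556.
KL = 1.098612 + 1.180556 - 0.5 = 1.7792

1.7792


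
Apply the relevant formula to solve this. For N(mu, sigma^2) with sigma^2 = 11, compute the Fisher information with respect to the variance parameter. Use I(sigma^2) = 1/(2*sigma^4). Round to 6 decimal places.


Fisher information for variance: I(sigma^2) = 1/(2*sigma^4).
sigma^2 = 11, so sigma^4 = 121.
I = 1/(2*121) = 1/242 = 0.004132

0.004132


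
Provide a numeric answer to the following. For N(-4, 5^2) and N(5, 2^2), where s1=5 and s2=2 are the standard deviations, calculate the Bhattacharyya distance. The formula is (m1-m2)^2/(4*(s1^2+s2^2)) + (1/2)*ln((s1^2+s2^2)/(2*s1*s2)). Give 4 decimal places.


Bhattacharyya distance between two Gaussians:
DB = (m1-m2)^2/(4*(s1^2+s2^2)) + (1/2)*ln((s1^2+s2^2)/(2*s1*s2)).
(m1-m2)^2 = (-9)^2 = 81.
s1^2+s2^2 = 25 + 4 = 29.
term1 = 81/116 = 0.698276.
term2 = 0.5*ln(29/20.0) = 0.185782.
DB = 0.698276 + 0.185782 = 0.8841

0.8841


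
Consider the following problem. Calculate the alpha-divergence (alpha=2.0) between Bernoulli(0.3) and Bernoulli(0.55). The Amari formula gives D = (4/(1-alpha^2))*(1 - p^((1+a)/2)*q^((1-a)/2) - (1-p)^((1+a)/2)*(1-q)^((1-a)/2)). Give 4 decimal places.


Amari alpha-divergence:
D = (4/(1-alpha^2))*(1 - p^((1+a)/2)*q^((1-a)/2) - (1-p)^((1+a)/2)*(1-q)^((1-a)/2)).
alpha = 2.0, p = 0.3, q = 0.55.
e1 = (1+alpha)/2 = 1.5, e2 = (1-alpha)/2 = -0.5.
t1 = p^e1 * q^e2 = 0.3^1.5 * 0.55^-0.5 = 0.221565.
t2 = (1-p)^e1 * (1-q)^e2 = 0.7^1.5 * 0.45^-0.5 = 0.873053.
4/(1-alpha^2) = -1.333333.
D = -1.333333*(1 - 0.221565 - 0.873053) = 0.1262

0.1262


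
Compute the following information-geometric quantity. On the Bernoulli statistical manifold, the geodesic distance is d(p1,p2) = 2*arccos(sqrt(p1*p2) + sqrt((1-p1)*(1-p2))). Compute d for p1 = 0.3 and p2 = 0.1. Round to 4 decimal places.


Geodesic distance on Bernoulli manifold:
d(p1,p2) = 2*arccos(sqrt(p1*p2) + sqrt((1-p1)*(1-p2))).
sqrt(p1*p2) = sqrt(0.3*0.1) = 0.173205.
sqrt((1-p1)*(1-p2)) = sqrt(0.7*0.9) = 0.793725.
arg = 0.173205 + 0.793725 = 0.96693.
d = 2*arccos(0.96693) = 0.5158

0.5158


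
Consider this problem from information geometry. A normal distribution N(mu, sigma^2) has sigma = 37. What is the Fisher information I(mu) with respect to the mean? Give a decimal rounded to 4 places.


The Fisher information for the mean of a normal distribution is I(mu) = 1/sigma^2.
sigma = 37, so sigma^2 = 1369.
I(mu) = 1/1369 = 0.0007

0.0007


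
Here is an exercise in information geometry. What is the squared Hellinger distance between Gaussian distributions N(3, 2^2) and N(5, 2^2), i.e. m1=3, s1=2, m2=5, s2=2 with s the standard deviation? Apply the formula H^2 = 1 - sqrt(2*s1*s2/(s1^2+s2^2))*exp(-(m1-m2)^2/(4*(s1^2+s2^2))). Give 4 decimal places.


Squared Hellinger distance for Gaussians:
H^2 = 1 - sqrt(2*s1*s2/(s1^2+s2^2)) * exp(-(m1-m2)^2/(4*(s1^2+s2^2))).
s1^2 = 4, s2^2 = 4, s1^2+s2^2 = 8.
sqrt(2*2*2/(8)) = 1.0.
(m1-m2)^2 = (-2)^2 = 4.
exp(-4/(4*8)) = exp(-0.125) = 0.882497.
H^2 = 1 - 1.0*0.882497 = 0.1175

0.1175


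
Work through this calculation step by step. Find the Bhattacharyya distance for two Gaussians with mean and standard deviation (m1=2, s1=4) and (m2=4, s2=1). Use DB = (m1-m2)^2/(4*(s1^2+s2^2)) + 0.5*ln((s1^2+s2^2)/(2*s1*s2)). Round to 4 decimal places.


Bhattacharyya distance between two Gaussians:
DB = (m1-m2)^2/(4*(s1^2+s2^2)) + (1/2)*ln((s1^2+s2^2)/(2*s1*s2)).
(m1-m2)^2 = (-2)^2 = 4.
s1^2+s2^2 = 16 + 1 = 17.
term1 = 4/68 = 0.058824.
term2 = 0.5*ln(17/8.0) = 0.376886.
DB = 0.058824 + 0.376886 = 0.4357

0.4357


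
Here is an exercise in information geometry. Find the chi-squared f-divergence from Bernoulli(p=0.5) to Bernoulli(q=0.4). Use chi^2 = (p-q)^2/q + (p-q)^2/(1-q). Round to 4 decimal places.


Chi-squared divergence between Bernoulli distributions:
chi^2 = (p-q)^2/q + (p-q)^2/(1-q).
p = 0.5, q = 0.4, p-q = 0.1.
(p-q)^2 = 0.01.
term1 = 0.01/0.4 = 0.025.
term2 = 0.01/0.6 = 0.016667.
chi^2 = 0.025 + 0.016667 = 0.0417

0.0417


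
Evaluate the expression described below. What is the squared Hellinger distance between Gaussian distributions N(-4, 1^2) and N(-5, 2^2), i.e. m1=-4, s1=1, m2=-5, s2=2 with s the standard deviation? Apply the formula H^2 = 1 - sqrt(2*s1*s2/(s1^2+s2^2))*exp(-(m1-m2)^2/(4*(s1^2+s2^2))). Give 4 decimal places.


Squared Hellinger distance for Gaussians:
H^2 = 1 - sqrt(2*s1*s2/(s1^2+s2^2)) * exp(-(m1-m2)^2/(4*(s1^2+s2^2))).
s1^2 = 1, s2^2 = 4, s1^2+s2^2 = 5.
sqrt(2*1*2/(5)) = 0.894427.
(m1-m2)^2 = (1)^2 = 1.
exp(-1/(4*5)) = exp(-0.05) = 0.951229.
H^2 = 1 - 0.894427*0.951229 = 0.1492

0.1492


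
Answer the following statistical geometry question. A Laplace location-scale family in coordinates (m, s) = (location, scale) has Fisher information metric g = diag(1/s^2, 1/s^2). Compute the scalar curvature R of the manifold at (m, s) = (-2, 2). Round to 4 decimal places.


The metric has the form g = (A dm^2 + B ds^2)/s^2 with A = 1, B = 1.
Substitute u = sqrt(A/B)*m: g = B*(du^2 + ds^2)/s^2, i.e. B times the
Poincare upper half-plane metric, which has constant Gaussian curvature -1.
Scaling a 2D metric by a constant c divides the Gaussian curvature by c,
so K = -1/B = -1/(1) = -1.0000 everywhere (the point (m, s) = (-2, 2) is irrelevant:
the curvature is constant).
Scalar curvature in dimension 2: R = 2K = -2/(1) = -2.0000.

-2.0000


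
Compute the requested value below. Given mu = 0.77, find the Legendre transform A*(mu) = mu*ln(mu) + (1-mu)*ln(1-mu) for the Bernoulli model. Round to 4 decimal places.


Legendre transform for Bernoulli:
A*(mu) = mu*log(mu) + (1-mu)*log(1-mu).
mu = 0.77, 1-mu = 0.23.
mu*log(mu) = 0.77*log(0.77) = -0.201251.
(1-mu)*log(1-mu) = 0.23*log(0.23) = -0.338025.
A* = -0.201251 + -0.338025 = -0.5393

-0.5393


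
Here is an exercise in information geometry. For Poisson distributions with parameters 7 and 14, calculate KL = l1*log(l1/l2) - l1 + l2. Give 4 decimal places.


KL divergence for Poisson:
KL = l1*log(l1/l2) - l1 + l2.
l1 = 7, l2 = 14.
log(7/14) = -0.693147.
l1*log(l1/l2) = 7 * -0.693147 = -4.85203.
KL = -4.85203 - 7 + 14 = 2.1480

2.1480


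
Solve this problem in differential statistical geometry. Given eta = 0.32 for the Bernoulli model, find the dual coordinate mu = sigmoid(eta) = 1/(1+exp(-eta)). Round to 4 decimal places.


Dual coordinate (expectation parameter) for Bernoulli:
mu = 1/(1+exp(-eta)).
eta = 0.32.
exp(-eta) = exp(-0.32) = 0.726149.
mu = 1/(1+0.726149) = 0.5793

0.5793


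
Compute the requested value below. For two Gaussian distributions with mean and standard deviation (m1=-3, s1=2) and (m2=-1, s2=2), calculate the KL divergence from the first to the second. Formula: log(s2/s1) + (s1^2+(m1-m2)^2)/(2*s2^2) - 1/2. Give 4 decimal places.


KL divergence between normal distributions:
KL = log(s2/s1) + (s1^2 + (m1-m2)^2)/(2*s2^2) - 1/2.
log(2/2) = 0.0.
(2^2 + (-3--1)^2)/(2*2^2) = (4 + 4)/8 = 1.0.
KL = 0.0 + 1.0 - 0.5 = 0.5000

0.5000


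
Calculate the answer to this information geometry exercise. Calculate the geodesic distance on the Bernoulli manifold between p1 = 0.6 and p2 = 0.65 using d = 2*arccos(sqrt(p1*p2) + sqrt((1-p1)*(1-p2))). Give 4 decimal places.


Geodesic distance on Bernoulli manifold:
d(p1,p2) = 2*arccos(sqrt(p1*p2) + sqrt((1-p1)*(1-p2))).
sqrt(p1*p2) = sqrt(0.6*0.65) = 0.6245.
sqrt((1-p1)*(1-p2)) = sqrt(0.4*0.35) = 0.374166.
arg = 0.6245 + 0.374166 = 0.998666.
d = 2*arccos(0.998666) = 0.1033

0.1033


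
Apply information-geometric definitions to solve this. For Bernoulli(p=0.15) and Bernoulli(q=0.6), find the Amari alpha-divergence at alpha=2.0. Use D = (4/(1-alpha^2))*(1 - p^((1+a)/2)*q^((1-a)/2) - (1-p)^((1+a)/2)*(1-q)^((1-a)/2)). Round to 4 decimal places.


Amari alpha-divergence:
D = (4/(1-alpha^2))*(1 - p^((1+a)/2)*q^((1-a)/2) - (1-p)^((1+a)/2)*(1-q)^((1-a)/2)).
alpha = 2.0, p = 0.15, q = 0.6.
e1 = (1+alpha)/2 = 1.5, e2 = (1-alpha)/2 = -0.5.
t1 = p^e1 * q^e2 = 0.15^1.5 * 0.6^-0.5 = 0.075.
t2 = (1-p)^e1 * (1-q)^e2 = 0.85^1.5 * 0.4^-0.5 = 1.239077.
4/(1-alpha^2) = -1.333333.
D = -1.333333*(1 - 0.075 - 1.239077) = 0.4188

0.4188


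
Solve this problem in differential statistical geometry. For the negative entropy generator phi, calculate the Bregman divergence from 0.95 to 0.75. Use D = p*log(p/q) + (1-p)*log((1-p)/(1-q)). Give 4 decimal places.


Bregman divergence with negative entropy generator:
D = p*log(p/q) + (1-p)*log((1-p)/(1-q)).
p = 0.95, q = 0.75.
p*log(p/q) = 0.95*log(0.95/0.75) = 0.224569.
(1-p)*log((1-p)/(1-q)) = 0.05*log(0.05/0.25) = -0.080472.
D = 0.224569 + -0.080472 = 0.1441

0.1441


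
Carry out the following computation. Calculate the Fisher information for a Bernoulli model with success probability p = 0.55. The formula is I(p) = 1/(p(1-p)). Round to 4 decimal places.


For Bernoulli(p), Fisher information is I(p) = 1/(p*(1-p)).
p = 0.55, 1-p = 0.45.
p*(1-p) = 0.2475.
I(p) = 1/0.2475 = 4.0404

4.0404


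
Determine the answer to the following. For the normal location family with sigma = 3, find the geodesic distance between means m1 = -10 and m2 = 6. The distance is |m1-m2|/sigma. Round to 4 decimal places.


On the fixed-variance normal subfamily, geodesic distance = |m1-m2|/sigma.
|-10 - 6| = 16.
sigma = 3.
d = 16/3 = 5.3333

5.3333


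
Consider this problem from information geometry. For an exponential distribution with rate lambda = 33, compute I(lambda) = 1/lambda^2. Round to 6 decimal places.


Fisher information for exponential: I(lambda) = 1/lambda^2.
lambda = 33, lambda^2 = 1089.
I = 1/1089 = 0.000918

0.000918


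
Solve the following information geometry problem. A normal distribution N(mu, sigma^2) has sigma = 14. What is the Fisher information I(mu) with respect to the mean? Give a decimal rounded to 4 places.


The Fisher information for the mean of a normal distribution is I(mu) = 1/sigma^2.
sigma = 14, so sigma^2 = 196.
I(mu) = 1/196 = 0.0051

0.0051


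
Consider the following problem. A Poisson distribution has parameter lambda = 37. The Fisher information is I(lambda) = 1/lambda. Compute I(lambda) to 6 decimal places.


Fisher information for Poisson: I(lambda) = 1/lambda.
lambda = 37.
I(lambda) = 1/37 = 0.027027

0.027027


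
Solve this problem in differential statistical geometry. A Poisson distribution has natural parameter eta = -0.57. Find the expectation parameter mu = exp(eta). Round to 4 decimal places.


Expectation parameter for Poisson exponential family:
mu = exp(eta).
eta = -0.57.
mu = exp(-0.57) = 0.5655

0.5655


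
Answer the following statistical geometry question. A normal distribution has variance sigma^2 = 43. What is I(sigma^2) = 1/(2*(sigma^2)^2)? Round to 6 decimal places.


Fisher information for variance: I(sigma^2) = 1/(2*sigma^4).
sigma^2 = 43, so sigma^4 = 1849.
I = 1/(2*1849) = 1/3698 = 0.000270

0.000270


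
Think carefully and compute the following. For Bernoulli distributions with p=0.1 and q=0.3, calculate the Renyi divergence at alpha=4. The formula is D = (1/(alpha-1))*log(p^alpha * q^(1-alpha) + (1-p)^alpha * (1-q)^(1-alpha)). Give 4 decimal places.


Renyi divergence of order alpha between Bernoulli distributions:
D = (1/(alpha-1))*log(p^alpha * q^(1-alpha) + (1-p)^alpha * (1-q)^(1-alpha)).
alpha = 4, p = 0.1, q = 0.3.
p^alpha * q^(1-alpha) = 0.1^4 * 0.3^-3 = 0.003704.
(1-p)^alpha * (1-q)^(1-alpha) = 0.9^4 * 0.7^-3 = 1.912828.
sum = 0.003704 + 1.912828 = 1.916532.
D = (1/3)*log(1.916532) = 0.2168

0.2168


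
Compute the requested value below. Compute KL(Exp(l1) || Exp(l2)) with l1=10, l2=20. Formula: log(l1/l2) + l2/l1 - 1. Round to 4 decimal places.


KL divergence for exponential family:
KL = log(l1/l2) + l2/l1 - 1.
log(10/20) = -0.693147.
20/10 = 2.0.
KL = -0.693147 + 2.0 - 1 = 0.3069

0.3069


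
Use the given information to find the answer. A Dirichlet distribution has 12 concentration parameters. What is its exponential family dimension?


Exponential family dimension calculation:
Dirichlet with 12 components has 12 natural parameters.

12


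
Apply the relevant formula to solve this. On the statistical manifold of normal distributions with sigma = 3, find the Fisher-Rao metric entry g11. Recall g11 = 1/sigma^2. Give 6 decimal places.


For the 2-parameter normal family, the Fisher metric has:
  g11 = 1/sigma^2, g22 = 2/sigma^2.
sigma = 3, sigma^2 = 9.
g11 = 0.111111

0.111111


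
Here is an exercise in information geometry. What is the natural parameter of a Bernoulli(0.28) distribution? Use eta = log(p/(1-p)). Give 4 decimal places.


Natural parameter for Bernoulli: eta = log(p/(1-p)).
p = 0.28, 1-p = 0.72.
p/(1-p) = 0.388889.
eta = log(0.388889) = -0.9445

-0.9445


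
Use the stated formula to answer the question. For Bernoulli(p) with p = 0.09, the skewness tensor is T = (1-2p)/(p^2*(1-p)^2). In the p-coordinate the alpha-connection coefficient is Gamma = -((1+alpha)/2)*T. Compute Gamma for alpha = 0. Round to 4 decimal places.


Skewness (Amari-Chentsov) tensor: T = (1-2p)/(p^2*(1-p)^2).
p = 0.09, 1-2p = 0.82, p^2 = 0.0081, (1-p)^2 = 0.8281.
T = 0.82/(0.0081 * 0.8281) = 122.249206.
In the p-coordinate, Gamma^(alpha) = Gamma^(0) - (alpha/2)*T with Gamma^(0) = (1/2)*g'(p) = -T/2,
so Gamma^(alpha) = -((1+alpha)/2)*T.
alpha = 0, -(1+alpha)/2 = -0.5.
Gamma = -0.5 * 122.249206 = -61.1246

-61.1246


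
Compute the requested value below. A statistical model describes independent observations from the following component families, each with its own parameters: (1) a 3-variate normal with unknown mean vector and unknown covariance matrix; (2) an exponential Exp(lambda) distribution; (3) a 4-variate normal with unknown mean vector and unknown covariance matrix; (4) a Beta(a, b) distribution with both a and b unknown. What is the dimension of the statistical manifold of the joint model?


The dimension of a statistical manifold equals the number of free
(independent) real parameters of the model. For a product of independent
blocks the parameter counts add.
- 3-variate normal: 3 (mean) + 3*4/2 = 6 (symmetric covariance) = 9.
- exponential (lambda): 1.
- 4-variate normal: 4 (mean) + 4*5/2 = 10 (symmetric covariance) = 14.
- Beta (a, b): 2.
Total = 9 + 1 + 14 + 2 = 26.
Dimension = 26

26


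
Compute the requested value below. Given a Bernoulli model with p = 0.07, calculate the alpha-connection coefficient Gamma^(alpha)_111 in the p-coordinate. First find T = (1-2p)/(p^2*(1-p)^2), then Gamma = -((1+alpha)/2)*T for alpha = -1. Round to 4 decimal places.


Skewness (Amari-Chentsov) tensor: T = (1-2p)/(p^2*(1-p)^2).
p = 0.07, 1-2p = 0.86, p^2 = 0.0049, (1-p)^2 = 0.8649.
T = 0.86/(0.0049 * 0.8649) = 202.92543.
In the p-coordinate, Gamma^(alpha) = Gamma^(0) - (alpha/2)*T with Gamma^(0) = (1/2)*g'(p) = -T/2,
so Gamma^(alpha) = -((1+alpha)/2)*T.
alpha = -1, -(1+alpha)/2 = 0.0.
Gamma = 0.0 * 202.92543 = 0.0000

0.0000


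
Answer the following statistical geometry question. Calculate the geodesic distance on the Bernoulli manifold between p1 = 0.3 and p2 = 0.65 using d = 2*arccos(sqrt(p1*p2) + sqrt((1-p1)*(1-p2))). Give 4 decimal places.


Geodesic distance on Bernoulli manifold:
d(p1,p2) = 2*arccos(sqrt(p1*p2) + sqrt((1-p1)*(1-p2))).
sqrt(p1*p2) = sqrt(0.3*0.65) = 0.441588.
sqrt((1-p1)*(1-p2)) = sqrt(0.7*0.35) = 0.494975.
arg = 0.441588 + 0.494975 = 0.936563.
d = 2*arccos(0.936563) = 0.7162

0.7162


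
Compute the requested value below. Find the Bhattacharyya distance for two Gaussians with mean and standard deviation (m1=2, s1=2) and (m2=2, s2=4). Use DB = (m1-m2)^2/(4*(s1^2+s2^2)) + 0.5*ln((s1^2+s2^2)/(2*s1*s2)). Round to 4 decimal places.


Bhattacharyya distance between two Gaussians:
DB = (m1-m2)^2/(4*(s1^2+s2^2)) + (1/2)*ln((s1^2+s2^2)/(2*s1*s2)).
(m1-m2)^2 = (0)^2 = 0.
s1^2+s2^2 = 4 + 16 = 20.
term1 = 0/80 = 0.0.
term2 = 0.5*ln(20/16.0) = 0.111572.
DB = 0.0 + 0.111572 = 0.1116

0.1116


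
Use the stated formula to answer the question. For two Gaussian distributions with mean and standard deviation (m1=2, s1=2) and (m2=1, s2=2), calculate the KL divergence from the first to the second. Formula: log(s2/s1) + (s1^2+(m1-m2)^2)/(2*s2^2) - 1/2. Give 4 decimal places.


KL divergence between normal distributions:
KL = log(s2/s1) + (s1^2 + (m1-m2)^2)/(2*s2^2) - 1/2.
log(2/2) = 0.0.
(2^2 + (2-1)^2)/(2*2^2) = (4 + 1)/8 = 0.625.
KL = 0.0 + 0.625 - 0.5 = 0.1250

0.1250


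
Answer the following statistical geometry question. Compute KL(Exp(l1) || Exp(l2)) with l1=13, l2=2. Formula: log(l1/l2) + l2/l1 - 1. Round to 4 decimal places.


KL divergence for exponential family:
KL = log(l1/l2) + l2/l1 - 1.
log(13/2) = 1.871802.
2/13 = 0.153846.
KL = 1.871802 + 0.153846 - 1 = 1.0256

1.0256


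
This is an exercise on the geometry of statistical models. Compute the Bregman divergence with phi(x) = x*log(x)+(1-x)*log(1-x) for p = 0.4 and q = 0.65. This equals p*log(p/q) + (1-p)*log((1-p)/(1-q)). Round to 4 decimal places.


Bregman divergence with negative entropy generator:
D = p*log(p/q) + (1-p)*log((1-p)/(1-q)).
p = 0.4, q = 0.65.
p*log(p/q) = 0.4*log(0.4/0.65) = -0.194203.
(1-p)*log((1-p)/(1-q)) = 0.6*log(0.6/0.35) = 0.323398.
D = -0.194203 + 0.323398 = 0.1292

0.1292


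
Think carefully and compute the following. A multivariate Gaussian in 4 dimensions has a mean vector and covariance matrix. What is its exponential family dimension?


Exponential family dimension calculation:
For 4-dim MVN: mean has 4 params, covariance has 4*5/2 = 10 unique entries.
Total dim = 4 + 10 = 14.

14


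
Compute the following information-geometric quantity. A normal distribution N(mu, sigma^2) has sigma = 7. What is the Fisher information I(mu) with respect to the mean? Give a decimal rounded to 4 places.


The Fisher information for the mean of a normal distribution is I(mu) = 1/sigma^2.
sigma = 7, so sigma^2 = 49.
I(mu) = 1/49 = 0.0204

0.0204


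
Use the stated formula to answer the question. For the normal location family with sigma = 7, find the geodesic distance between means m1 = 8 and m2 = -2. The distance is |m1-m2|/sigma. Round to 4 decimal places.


On the fixed-variance normal subfamily, geodesic distance = |m1-m2|/sigma.
|8 - -2| = 10.
sigma = 7.
d = 10/7 = 1.4286

1.4286


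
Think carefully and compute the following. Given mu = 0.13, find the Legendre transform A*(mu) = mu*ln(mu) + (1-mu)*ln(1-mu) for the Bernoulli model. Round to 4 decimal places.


Legendre transform for Bernoulli:
A*(mu) = mu*log(mu) + (1-mu)*log(1-mu).
mu = 0.13, 1-mu = 0.87.
mu*log(mu) = 0.13*log(0.13) = -0.265229.
(1-mu)*log(1-mu) = 0.87*log(0.87) = -0.121158.
A* = -0.265229 + -0.121158 = -0.3864

-0.3864


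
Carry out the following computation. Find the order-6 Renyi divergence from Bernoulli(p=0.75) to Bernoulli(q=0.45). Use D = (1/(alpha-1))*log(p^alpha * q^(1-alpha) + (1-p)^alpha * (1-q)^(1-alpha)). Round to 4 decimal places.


Renyi divergence of order alpha between Bernoulli distributions:
D = (1/(alpha-1))*log(p^alpha * q^(1-alpha) + (1-p)^alpha * (1-q)^(1-alpha)).
alpha = 6, p = 0.75, q = 0.45.
p^alpha * q^(1-alpha) = 0.75^6 * 0.45^-5 = 9.645062.
(1-p)^alpha * (1-q)^(1-alpha) = 0.25^6 * 0.55^-5 = 0.004851.
sum = 9.645062 + 0.004851 = 9.649913.
D = (1/5)*log(9.649913) = 0.4534

0.4534


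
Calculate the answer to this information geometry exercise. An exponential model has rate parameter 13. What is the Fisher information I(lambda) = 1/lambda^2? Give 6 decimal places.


Fisher information for exponential: I(lambda) = 1/lambda^2.
lambda = 13, lambda^2 = 169.
I = 1/169 = 0.005917

0.005917


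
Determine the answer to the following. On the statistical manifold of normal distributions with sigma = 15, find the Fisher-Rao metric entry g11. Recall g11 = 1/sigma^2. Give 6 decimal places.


For the 2-parameter normal family, the Fisher metric has:
  g11 = 1/sigma^2, g22 = 2/sigma^2.
sigma = 15, sigma^2 = 225.
g11 = 0.004444

0.004444


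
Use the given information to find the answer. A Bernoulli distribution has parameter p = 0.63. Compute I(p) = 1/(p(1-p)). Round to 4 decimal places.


For Bernoulli(p), Fisher information is I(p) = 1/(p*(1-p)).
p = 0.63, 1-p = 0.37.
p*(1-p) = 0.2331.
I(p) = 1/0.2331 = 4.2900

4.2900


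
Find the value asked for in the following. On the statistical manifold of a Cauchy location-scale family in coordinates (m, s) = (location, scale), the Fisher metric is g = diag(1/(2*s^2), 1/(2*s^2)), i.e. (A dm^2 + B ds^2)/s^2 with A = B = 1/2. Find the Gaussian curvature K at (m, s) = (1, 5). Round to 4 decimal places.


The metric has the form g = (A dm^2 + B ds^2)/s^2 with A = 1/2, B = 1/2.
Substitute u = sqrt(A/B)*m: g = B*(du^2 + ds^2)/s^2, i.e. B times the
Poincare upper half-plane metric, which has constant Gaussian curvature -1.
Scaling a 2D metric by a constant c divides the Gaussian curvature by c,
so K = -1/B = -1/(1/2) = -2.0000 everywhere (the point (m, s) = (1, 5) is irrelevant:
the curvature is constant).
The requested Gaussian curvature is K = -2.0000.

-2.0000


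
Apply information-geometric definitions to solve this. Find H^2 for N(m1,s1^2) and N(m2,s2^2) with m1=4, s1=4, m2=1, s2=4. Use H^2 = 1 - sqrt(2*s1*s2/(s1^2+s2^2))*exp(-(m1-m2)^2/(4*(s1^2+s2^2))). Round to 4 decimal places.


Squared Hellinger distance for Gaussians:
H^2 = 1 - sqrt(2*s1*s2/(s1^2+s2^2)) * exp(-(m1-m2)^2/(4*(s1^2+s2^2))).
s1^2 = 16, s2^2 = 16, s1^2+s2^2 = 32.
sqrt(2*4*4/(32)) = 1.0.
(m1-m2)^2 = (3)^2 = 9.
exp(-9/(4*32)) = exp(-0.070312) = 0.932102.
H^2 = 1 - 1.0*0.932102 = 0.0679

0.0679


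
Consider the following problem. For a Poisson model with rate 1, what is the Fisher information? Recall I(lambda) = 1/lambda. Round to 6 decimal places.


Fisher information for Poisson: I(lambda) = 1/lambda.
lambda = 1.
I(lambda) = 1/1 = 1.000000

1.000000


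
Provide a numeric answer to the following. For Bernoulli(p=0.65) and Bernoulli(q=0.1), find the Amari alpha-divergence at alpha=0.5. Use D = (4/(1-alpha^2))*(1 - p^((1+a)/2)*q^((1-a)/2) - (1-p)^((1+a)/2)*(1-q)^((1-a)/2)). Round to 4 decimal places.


Amari alpha-divergence:
D = (4/(1-alpha^2))*(1 - p^((1+a)/2)*q^((1-a)/2) - (1-p)^((1+a)/2)*(1-q)^((1-a)/2)).
alpha = 0.5, p = 0.65, q = 0.1.
e1 = (1+alpha)/2 = 0.75, e2 = (1-alpha)/2 = 0.25.
t1 = p^e1 * q^e2 = 0.65^0.75 * 0.1^0.25 = 0.407085.
t2 = (1-p)^e1 * (1-q)^e2 = 0.35^0.75 * 0.9^0.25 = 0.443212.
4/(1-alpha^2) = 5.333333.
D = 5.333333*(1 - 0.407085 - 0.443212) = 0.7984

0.7984


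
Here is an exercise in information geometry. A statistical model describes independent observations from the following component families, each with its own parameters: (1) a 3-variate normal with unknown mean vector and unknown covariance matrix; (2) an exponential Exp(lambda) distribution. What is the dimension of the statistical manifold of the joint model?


The dimension of a statistical manifold equals the number of free
(independent) real parameters of the model. For a product of independent
blocks the parameter counts add.
- 3-variate normal: 3 (mean) + 3*4/2 = 6 (symmetric covariance) = 9.
- exponential (lambda): 1.
Total = 9 + 1 = 10.
Dimension = 10

10


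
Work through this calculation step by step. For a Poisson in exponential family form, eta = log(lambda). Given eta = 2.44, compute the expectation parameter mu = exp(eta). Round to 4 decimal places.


Expectation parameter for Poisson exponential family:
mu = exp(eta).
eta = 2.44.
mu = exp(2.44) = 11.4730

11.4730


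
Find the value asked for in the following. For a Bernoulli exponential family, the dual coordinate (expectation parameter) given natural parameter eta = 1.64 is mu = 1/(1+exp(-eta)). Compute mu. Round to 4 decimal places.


Dual coordinate (expectation parameter) for Bernoulli:
mu = 1/(1+exp(-eta)).
eta = 1.64.
exp(-eta) = exp(-1.64) = 0.19398.
mu = 1/(1+0.19398) = 0.8375

0.8375


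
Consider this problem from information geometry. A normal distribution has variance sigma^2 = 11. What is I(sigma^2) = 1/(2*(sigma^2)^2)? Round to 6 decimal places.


Fisher information for variance: I(sigma^2) = 1/(2*sigma^4).
sigma^2 = 11, so sigma^4 = 121.
I = 1/(2*121) = 1/242 = 0.004132

0.004132


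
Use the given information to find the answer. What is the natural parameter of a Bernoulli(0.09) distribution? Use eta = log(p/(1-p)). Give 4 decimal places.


Natural parameter for Bernoulli: eta = log(p/(1-p)).
p = 0.09, 1-p = 0.91.
p/(1-p) = 0.098901.
eta = log(0.098901) = -2.3136

-2.3136


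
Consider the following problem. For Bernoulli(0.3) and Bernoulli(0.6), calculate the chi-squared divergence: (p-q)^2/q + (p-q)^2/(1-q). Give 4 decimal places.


Chi-squared divergence between Bernoulli distributions:
chi^2 = (p-q)^2/q + (p-q)^2/(1-q).
p = 0.3, q = 0.6, p-q = -0.3.
(p-q)^2 = 0.09.
term1 = 0.09/0.6 = 0.15.
term2 = 0.09/0.4 = 0.225.
chi^2 = 0.15 + 0.225 = 0.3750

0.3750


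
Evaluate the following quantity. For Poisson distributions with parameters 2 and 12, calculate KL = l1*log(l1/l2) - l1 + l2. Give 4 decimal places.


KL divergence for Poisson:
KL = l1*log(l1/l2) - l1 + l2.
l1 = 2, l2 = 12.
log(2/12) = -1.791759.
l1*log(l1/l2) = 2 * -1.791759 = -3.583519.
KL = -3.583519 - 2 + 12 = 6.4165

6.4165


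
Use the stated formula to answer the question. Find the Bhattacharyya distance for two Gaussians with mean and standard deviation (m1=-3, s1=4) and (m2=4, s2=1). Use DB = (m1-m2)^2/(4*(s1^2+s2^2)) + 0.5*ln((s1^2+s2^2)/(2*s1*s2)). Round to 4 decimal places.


Bhattacharyya distance between two Gaussians:
DB = (m1-m2)^2/(4*(s1^2+s2^2)) + (1/2)*ln((s1^2+s2^2)/(2*s1*s2)).
(m1-m2)^2 = (-7)^2 = 49.
s1^2+s2^2 = 16 + 1 = 17.
term1 = 49/68 = 0.720588.
term2 = 0.5*ln(17/8.0) = 0.376886.
DB = 0.720588 + 0.376886 = 1.0975

1.0975


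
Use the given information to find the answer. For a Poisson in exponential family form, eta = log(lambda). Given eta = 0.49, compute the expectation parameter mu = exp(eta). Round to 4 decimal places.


Expectation parameter for Poisson exponential family:
mu = exp(eta).
eta = 0.49.
mu = exp(0.49) = 1.6323

1.6323


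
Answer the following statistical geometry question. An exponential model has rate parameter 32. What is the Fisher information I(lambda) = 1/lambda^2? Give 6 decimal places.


Fisher information for exponential: I(lambda) = 1/lambda^2.
lambda = 32, lambda^2 = 1024.
I = 1/1024 = 0.000977

0.000977


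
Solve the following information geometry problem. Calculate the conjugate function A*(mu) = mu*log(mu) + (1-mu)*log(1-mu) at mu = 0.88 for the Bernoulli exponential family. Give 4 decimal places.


Legendre transform for Bernoulli:
A*(mu) = mu*log(mu) + (1-mu)*log(1-mu).
mu = 0.88, 1-mu = 0.12.
mu*log(mu) = 0.88*log(0.88) = -0.112493.
(1-mu)*log(1-mu) = 0.12*log(0.12) = -0.254432.
A* = -0.112493 + -0.254432 = -0.3669

-0.3669


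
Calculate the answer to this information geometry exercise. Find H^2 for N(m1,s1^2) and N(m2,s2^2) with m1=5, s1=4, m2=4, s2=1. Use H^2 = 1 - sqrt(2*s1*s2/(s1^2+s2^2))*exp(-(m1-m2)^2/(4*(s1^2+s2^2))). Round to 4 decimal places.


Squared Hellinger distance for Gaussians:
H^2 = 1 - sqrt(2*s1*s2/(s1^2+s2^2)) * exp(-(m1-m2)^2/(4*(s1^2+s2^2))).
s1^2 = 16, s2^2 = 1, s1^2+s2^2 = 17.
sqrt(2*4*1/(17)) = 0.685994.
(m1-m2)^2 = (1)^2 = 1.
exp(-1/(4*17)) = exp(-0.014706) = 0.985402.
H^2 = 1 - 0.685994*0.985402 = 0.3240

0.3240


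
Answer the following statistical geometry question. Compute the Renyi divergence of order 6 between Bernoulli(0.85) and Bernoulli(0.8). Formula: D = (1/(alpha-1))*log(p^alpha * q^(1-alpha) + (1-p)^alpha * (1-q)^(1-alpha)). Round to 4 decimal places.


Renyi divergence of order alpha between Bernoulli distributions:
D = (1/(alpha-1))*log(p^alpha * q^(1-alpha) + (1-p)^alpha * (1-q)^(1-alpha)).
alpha = 6, p = 0.85, q = 0.8.
p^alpha * q^(1-alpha) = 0.85^6 * 0.8^-5 = 1.150969.
(1-p)^alpha * (1-q)^(1-alpha) = 0.15^6 * 0.2^-5 = 0.035596.
sum = 1.150969 + 0.035596 = 1.186565.
D = (1/5)*log(1.186565) = 0.0342

0.0342


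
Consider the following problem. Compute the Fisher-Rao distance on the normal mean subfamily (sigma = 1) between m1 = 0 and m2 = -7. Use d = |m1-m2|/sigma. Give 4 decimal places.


On the fixed-variance normal subfamily, geodesic distance = |m1-m2|/sigma.
|0 - -7| = 7.
sigma = 1.
d = 7/1 = 7.0000

7.0000


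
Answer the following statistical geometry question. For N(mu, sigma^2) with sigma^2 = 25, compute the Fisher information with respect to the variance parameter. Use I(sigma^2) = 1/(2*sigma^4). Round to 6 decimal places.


Fisher information for variance: I(sigma^2) = 1/(2*sigma^4).
sigma^2 = 25, so sigma^4 = 625.
I = 1/(2*625) = 1/1250 = 0.000800

0.000800


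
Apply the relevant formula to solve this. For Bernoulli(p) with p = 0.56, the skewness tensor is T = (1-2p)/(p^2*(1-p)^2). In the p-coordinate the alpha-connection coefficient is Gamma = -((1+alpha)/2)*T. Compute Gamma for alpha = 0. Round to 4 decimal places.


Skewness (Amari-Chentsov) tensor: T = (1-2p)/(p^2*(1-p)^2).
p = 0.56, 1-2p = -0.12, p^2 = 0.3136, (1-p)^2 = 0.1936.
T = -0.12/(0.3136 * 0.1936) = -1.976514.
In the p-coordinate, Gamma^(alpha) = Gamma^(0) - (alpha/2)*T with Gamma^(0) = (1/2)*g'(p) = -T/2,
so Gamma^(alpha) = -((1+alpha)/2)*T.
alpha = 0, -(1+alpha)/2 = -0.5.
Gamma = -0.5 * -1.976514 = 0.9883

0.9883


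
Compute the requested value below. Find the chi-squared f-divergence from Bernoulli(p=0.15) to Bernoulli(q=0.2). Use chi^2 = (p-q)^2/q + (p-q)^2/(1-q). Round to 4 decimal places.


Chi-squared divergence between Bernoulli distributions:
chi^2 = (p-q)^2/q + (p-q)^2/(1-q).
p = 0.15, q = 0.2, p-q = -0.05.
(p-q)^2 = 0.0025.
term1 = 0.0025/0.2 = 0.0125.
term2 = 0.0025/0.8 = 0.003125.
chi^2 = 0.0125 + 0.003125 = 0.0156

0.0156


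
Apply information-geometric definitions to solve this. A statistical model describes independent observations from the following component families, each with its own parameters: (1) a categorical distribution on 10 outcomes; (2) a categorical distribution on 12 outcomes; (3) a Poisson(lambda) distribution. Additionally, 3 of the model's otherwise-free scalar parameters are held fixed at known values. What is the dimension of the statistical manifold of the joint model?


The dimension of a statistical manifold equals the number of free
(independent) real parameters of the model. For a product of independent
blocks the parameter counts add.
- categorical on 10 outcomes (probabilities sum to 1): 10-1 = 9.
- categorical on 12 outcomes (probabilities sum to 1): 12-1 = 11.
- Poisson (lambda): 1.
Total = 9 + 11 + 1 = 21.
3 parameter(s) fixed at known values: 21 - 3 = 18.
Dimension = 18

18


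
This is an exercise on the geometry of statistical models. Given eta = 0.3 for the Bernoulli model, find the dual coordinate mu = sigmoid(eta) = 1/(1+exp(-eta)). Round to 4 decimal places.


Dual coordinate (expectation parameter) for Bernoulli:
mu = 1/(1+exp(-eta)).
eta = 0.3.
exp(-eta) = exp(-0.3) = 0.740818.
mu = 1/(1+0.740818) = 0.5744

0.5744


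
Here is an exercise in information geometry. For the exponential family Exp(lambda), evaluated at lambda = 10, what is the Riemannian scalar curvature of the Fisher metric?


This family has a single free parameter, so its statistical manifold
is 1-dimensional. The Riemann curvature tensor of any 1-dimensional
Riemannian manifold vanishes identically, so R = 0.

0


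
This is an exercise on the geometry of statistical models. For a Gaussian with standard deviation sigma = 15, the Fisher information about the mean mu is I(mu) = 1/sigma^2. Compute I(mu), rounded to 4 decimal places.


The Fisher information for the mean of a normal distribution is I(mu) = 1/sigma^2.
sigma = 15, so sigma^2 = 225.
I(mu) = 1/225 = 0.0044

0.0044


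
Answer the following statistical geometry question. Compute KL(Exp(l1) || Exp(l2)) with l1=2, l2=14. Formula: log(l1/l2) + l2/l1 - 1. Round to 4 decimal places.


KL divergence for exponential family:
KL = log(l1/l2) + l2/l1 - 1.
log(2/14) = -1.94591.
14/2 = 7.0.
KL = -1.94591 + 7.0 - 1 = 4.0541

4.0541


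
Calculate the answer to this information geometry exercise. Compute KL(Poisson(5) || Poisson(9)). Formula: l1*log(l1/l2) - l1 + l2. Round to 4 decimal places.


KL divergence for Poisson:
KL = l1*log(l1/l2) - l1 + l2.
l1 = 5, l2 = 9.
log(5/9) = -0.587787.
l1*log(l1/l2) = 5 * -0.587787 = -2.938933.
KL = -2.938933 - 5 + 9 = 1.0611

1.0611


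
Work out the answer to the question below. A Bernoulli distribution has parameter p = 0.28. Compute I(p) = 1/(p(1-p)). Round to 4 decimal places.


For Bernoulli(p), Fisher information is I(p) = 1/(p*(1-p)).
p = 0.28, 1-p = 0.72.
p*(1-p) = 0.2016.
I(p) = 1/0.2016 = 4.9603

4.9603


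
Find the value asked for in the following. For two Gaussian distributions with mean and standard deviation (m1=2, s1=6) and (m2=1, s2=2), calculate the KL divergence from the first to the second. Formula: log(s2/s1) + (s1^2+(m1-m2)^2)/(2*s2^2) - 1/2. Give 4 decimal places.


KL divergence between normal distributions:
KL = log(s2/s1) + (s1^2 + (m1-m2)^2)/(2*s2^2) - 1/2.
log(2/6) = -1.098612.
(6^2 + (2-1)^2)/(2*2^2) = (36 + 1)/8 = 4.625.
KL = -1.098612 + 4.625 - 0.5 = 3.0264

3.0264


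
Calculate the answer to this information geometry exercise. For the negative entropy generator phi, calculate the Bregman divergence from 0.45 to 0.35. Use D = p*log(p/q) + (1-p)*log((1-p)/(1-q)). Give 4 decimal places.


Bregman divergence with negative entropy generator:
D = p*log(p/q) + (1-p)*log((1-p)/(1-q)).
p = 0.45, q = 0.35.
p*log(p/q) = 0.45*log(0.45/0.35) = 0.113091.
(1-p)*log((1-p)/(1-q)) = 0.55*log(0.55/0.65) = -0.09188.
D = 0.113091 + -0.09188 = 0.0212

0.0212


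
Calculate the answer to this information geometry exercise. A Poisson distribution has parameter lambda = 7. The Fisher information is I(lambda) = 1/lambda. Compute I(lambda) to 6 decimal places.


Fisher information for Poisson: I(lambda) = 1/lambda.
lambda = 7.
I(lambda) = 1/7 = 0.142857

0.142857


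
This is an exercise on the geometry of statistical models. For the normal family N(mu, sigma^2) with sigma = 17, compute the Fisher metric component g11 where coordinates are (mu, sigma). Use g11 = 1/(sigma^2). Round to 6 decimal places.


For the 2-parameter normal family, the Fisher metric has:
  g11 = 1/sigma^2, g22 = 2/sigma^2.
sigma = 17, sigma^2 = 289.
g11 = 0.003460

0.003460


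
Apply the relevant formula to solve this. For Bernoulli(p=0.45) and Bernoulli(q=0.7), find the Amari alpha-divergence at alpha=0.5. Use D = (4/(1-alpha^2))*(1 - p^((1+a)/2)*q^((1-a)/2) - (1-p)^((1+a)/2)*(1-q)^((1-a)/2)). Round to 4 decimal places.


Amari alpha-divergence:
D = (4/(1-alpha^2))*(1 - p^((1+a)/2)*q^((1-a)/2) - (1-p)^((1+a)/2)*(1-q)^((1-a)/2)).
alpha = 0.5, p = 0.45, q = 0.7.
e1 = (1+alpha)/2 = 0.75, e2 = (1-alpha)/2 = 0.25.
t1 = p^e1 * q^e2 = 0.45^0.75 * 0.7^0.25 = 0.502555.
t2 = (1-p)^e1 * (1-q)^e2 = 0.55^0.75 * 0.3^0.25 = 0.472664.
4/(1-alpha^2) = 5.333333.
D = 5.333333*(1 - 0.502555 - 0.472664) = 0.1322

0.1322


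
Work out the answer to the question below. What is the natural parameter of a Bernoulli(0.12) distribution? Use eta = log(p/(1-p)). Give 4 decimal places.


Natural parameter for Bernoulli: eta = log(p/(1-p)).
p = 0.12, 1-p = 0.88.
p/(1-p) = 0.136364.
eta = log(0.136364) = -1.9924

-1.9924


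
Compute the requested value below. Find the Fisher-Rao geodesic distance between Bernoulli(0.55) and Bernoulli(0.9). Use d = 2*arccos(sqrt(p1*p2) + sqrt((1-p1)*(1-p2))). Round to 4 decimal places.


Geodesic distance on Bernoulli manifold:
d(p1,p2) = 2*arccos(sqrt(p1*p2) + sqrt((1-p1)*(1-p2))).
sqrt(p1*p2) = sqrt(0.55*0.9) = 0.703562.
sqrt((1-p1)*(1-p2)) = sqrt(0.45*0.1) = 0.212132.
arg = 0.703562 + 0.212132 = 0.915694.
d = 2*arccos(0.915694) = 0.8271

0.8271


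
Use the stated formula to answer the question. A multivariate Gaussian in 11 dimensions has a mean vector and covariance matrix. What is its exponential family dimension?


Exponential family dimension calculation:
For 11-dim MVN: mean has 11 params, covariance has 11*12/2 = 66 unique entries.
Total dim = 11 + 66 = 77.

77


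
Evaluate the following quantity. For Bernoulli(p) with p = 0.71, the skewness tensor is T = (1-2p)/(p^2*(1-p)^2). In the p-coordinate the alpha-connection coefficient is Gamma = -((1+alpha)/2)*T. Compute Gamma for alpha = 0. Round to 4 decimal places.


Skewness (Amari-Chentsov) tensor: T = (1-2p)/(p^2*(1-p)^2).
p = 0.71, 1-2p = -0.42, p^2 = 0.5041, (1-p)^2 = 0.0841.
T = -0.42/(0.5041 * 0.0841) = -9.906873.
In the p-coordinate, Gamma^(alpha) = Gamma^(0) - (alpha/2)*T with Gamma^(0) = (1/2)*g'(p) = -T/2,
so Gamma^(alpha) = -((1+alpha)/2)*T.
alpha = 0, -(1+alpha)/2 = -0.5.
Gamma = -0.5 * -9.906873 = 4.9534

4.9534


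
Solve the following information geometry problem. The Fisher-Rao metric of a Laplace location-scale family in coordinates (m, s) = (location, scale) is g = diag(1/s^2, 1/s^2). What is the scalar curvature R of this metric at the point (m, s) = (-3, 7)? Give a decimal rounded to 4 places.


The metric has the form g = (A dm^2 + B ds^2)/s^2 with A = 1, B = 1.
Substitute u = sqrt(A/B)*m: g = B*(du^2 + ds^2)/s^2, i.e. B times the
Poincare upper half-plane metric, which has constant Gaussian curvature -1.
Scaling a 2D metric by a constant c divides the Gaussian curvature by c,
so K = -1/B = -1/(1) = -1.0000 everywhere (the point (m, s) = (-3, 7) is irrelevant:
the curvature is constant).
Scalar curvature in dimension 2: R = 2K = -2/(1) = -2.0000.

-2.0000


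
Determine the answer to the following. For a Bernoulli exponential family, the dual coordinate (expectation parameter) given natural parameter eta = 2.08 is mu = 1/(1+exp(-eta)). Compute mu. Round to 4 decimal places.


Dual coordinate (expectation parameter) for Bernoulli:
mu = 1/(1+exp(-eta)).
eta = 2.08.
exp(-eta) = exp(-2.08) = 0.12493.
mu = 1/(1+0.12493) = 0.8889

0.8889


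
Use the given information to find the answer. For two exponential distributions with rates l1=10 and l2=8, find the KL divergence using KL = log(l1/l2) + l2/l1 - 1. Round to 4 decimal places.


KL divergence for exponential family:
KL = log(l1/l2) + l2/l1 - 1.
log(10/8) = 0.223144.
8/10 = 0.8.
KL = 0.223144 + 0.8 - 1 = 0.0231

0.0231


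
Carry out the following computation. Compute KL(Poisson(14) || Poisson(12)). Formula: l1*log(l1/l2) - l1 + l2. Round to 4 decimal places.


KL divergence for Poisson:
KL = l1*log(l1/l2) - l1 + l2.
l1 = 14, l2 = 12.
log(14/12) = 0.154151.
l1*log(l1/l2) = 14 * 0.154151 = 2.15811.
KL = 2.15811 - 14 + 12 = 0.1581

0.1581


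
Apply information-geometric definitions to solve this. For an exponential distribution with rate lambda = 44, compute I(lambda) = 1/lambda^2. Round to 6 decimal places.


Fisher information for exponential: I(lambda) = 1/lambda^2.
lambda = 44, lambda^2 = 1936.
I = 1/1936 = 0.000517

0.000517
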